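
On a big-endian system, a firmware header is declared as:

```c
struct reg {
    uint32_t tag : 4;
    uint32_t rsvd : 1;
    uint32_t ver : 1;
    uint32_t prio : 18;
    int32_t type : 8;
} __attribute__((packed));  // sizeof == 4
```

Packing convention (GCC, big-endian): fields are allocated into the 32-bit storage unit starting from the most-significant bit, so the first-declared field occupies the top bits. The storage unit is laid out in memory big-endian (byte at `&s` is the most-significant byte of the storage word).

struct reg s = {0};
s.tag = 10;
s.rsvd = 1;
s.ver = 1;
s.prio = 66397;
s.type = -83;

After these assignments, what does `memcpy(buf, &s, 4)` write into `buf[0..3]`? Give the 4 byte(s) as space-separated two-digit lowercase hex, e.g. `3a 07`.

tag:4 = 10 → 0xa << 28 → word 0xa0000000
rsvd:1 = 1 → 0x1 << 27 → word 0xa8000000
ver:1 = 1 → 0x1 << 26 → word 0xac000000
prio:18 = 66397 → 0x1035d << 8 → word 0xad035d00
type:8 = -83 → 0xad << 0 → word 0xad035dad
word = 0xad035dad → big-endian bytes:
  [0]=0xad  [1]=0x03  [2]=0x5d  [3]=0xad

ad 03 5d ad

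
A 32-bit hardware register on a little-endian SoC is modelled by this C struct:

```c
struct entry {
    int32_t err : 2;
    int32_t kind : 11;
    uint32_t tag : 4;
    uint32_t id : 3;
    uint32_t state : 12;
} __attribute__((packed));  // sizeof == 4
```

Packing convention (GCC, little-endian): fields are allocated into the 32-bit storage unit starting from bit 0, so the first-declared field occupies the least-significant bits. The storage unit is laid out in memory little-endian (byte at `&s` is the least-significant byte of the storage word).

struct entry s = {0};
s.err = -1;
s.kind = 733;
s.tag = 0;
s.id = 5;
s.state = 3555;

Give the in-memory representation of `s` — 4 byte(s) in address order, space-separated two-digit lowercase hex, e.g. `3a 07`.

[0+:2] err=-1 & 0x3 = 0x3; word=0x00000003
[2+:11] kind=733 & 0x7ff = 0x2dd; word=0x00000b77
[13+:4] tag=0 & 0xf = 0x0; word=0x00000b77
[17+:3] id=5 & 0x7 = 0x5; word=0x000a0b77
[20+:12] state=3555 & 0xfff = 0xde3; word=0xde3a0b77
word = 0xde3a0b77 → little-endian bytes:
  [0]=0x77  [1]=0x0b  [2]=0x3a  [3]=0xde

77 0b 3a de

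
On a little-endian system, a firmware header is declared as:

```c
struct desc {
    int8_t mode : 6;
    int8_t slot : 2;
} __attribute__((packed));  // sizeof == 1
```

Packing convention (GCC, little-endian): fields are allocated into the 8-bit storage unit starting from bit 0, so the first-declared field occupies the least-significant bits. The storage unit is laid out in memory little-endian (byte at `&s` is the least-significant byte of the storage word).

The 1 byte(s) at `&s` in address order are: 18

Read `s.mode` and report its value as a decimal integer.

24

[0]=0x18 (little-endian) → word 0x18
mode [0+:6] = (word>>0) & 0x3f = 24  ←
slot [6+:2] = (word>>6) & 0x3 = 0
mode signed 6b, MSB=0: value = 24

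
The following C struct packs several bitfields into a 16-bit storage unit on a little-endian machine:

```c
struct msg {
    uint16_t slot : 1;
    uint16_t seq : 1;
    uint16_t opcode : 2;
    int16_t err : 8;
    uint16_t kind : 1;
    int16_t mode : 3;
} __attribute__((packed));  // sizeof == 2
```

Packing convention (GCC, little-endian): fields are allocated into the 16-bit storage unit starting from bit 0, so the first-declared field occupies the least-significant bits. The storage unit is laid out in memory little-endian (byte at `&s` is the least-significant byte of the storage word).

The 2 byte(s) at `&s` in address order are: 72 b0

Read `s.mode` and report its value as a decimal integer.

[0]=0x72 [1]=0xb0 (little-endian) → word 0xb072
slot [0+:1] = (word>>0) & 0x1 = 0
seq [1+:1] = (word>>1) & 0x1 = 1
opcode [2+:2] = (word>>2) & 0x3 = 0
err [4+:8] = (word>>4) & 0xff = 7
kind [12+:1] = (word>>12) & 0x1 = 1
mode [13+:3] = (word>>13) & 0x7 = 5  ←
mode signed 3b, MSB=1: 5 - 8 = -3

-3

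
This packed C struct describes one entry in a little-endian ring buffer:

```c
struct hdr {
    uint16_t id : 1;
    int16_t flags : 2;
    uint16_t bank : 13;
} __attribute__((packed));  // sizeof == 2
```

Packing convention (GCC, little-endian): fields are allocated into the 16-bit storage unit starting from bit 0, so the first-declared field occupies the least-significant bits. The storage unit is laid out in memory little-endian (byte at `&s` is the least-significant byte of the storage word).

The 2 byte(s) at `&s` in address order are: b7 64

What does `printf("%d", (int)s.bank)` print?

[0]=0xb7 [1]=0x64 (little-endian) → word 0x64b7
id [0+:1] = (word>>0) & 0x1 = 1
flags [1+:2] = (word>>1) & 0x3 = 3
bank [3+:13] = (word>>3) & 0x1fff = 3222  ←

3222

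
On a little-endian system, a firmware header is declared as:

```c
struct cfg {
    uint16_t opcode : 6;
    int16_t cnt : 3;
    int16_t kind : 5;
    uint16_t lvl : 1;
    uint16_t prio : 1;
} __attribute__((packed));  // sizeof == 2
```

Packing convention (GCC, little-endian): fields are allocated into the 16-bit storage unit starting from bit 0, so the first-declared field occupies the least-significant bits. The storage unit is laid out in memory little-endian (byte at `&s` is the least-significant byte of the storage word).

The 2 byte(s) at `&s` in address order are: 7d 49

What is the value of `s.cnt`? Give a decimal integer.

-3

[0]=0x7d [1]=0x49 (little-endian) → word 0x497d
opcode [0+:6] = (word>>0) & 0x3f = 61
cnt [6+:3] = (word>>6) & 0x7 = 5  ←
kind [9+:5] = (word>>9) & 0x1f = 4
lvl [14+:1] = (word>>14) & 0x1 = 1
prio [15+:1] = (word>>15) & 0x1 = 0
cnt signed 3b, MSB=1: 5 - 8 = -3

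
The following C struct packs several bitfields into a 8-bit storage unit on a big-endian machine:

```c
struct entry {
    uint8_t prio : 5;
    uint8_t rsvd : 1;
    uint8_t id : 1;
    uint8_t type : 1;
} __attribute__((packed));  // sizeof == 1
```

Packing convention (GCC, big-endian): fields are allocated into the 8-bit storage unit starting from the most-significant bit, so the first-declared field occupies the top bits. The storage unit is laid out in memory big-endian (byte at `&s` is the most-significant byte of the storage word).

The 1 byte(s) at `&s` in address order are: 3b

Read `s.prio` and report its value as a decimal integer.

7

[0]=0x3b (big-endian) → word 0x3b
prio [3+:5] = (word>>3) & 0x1f = 7  ←
rsvd [2+:1] = (word>>2) & 0x1 = 0
id [1+:1] = (word>>1) & 0x1 = 1
type [0+:1] = (word>>0) & 0x1 = 1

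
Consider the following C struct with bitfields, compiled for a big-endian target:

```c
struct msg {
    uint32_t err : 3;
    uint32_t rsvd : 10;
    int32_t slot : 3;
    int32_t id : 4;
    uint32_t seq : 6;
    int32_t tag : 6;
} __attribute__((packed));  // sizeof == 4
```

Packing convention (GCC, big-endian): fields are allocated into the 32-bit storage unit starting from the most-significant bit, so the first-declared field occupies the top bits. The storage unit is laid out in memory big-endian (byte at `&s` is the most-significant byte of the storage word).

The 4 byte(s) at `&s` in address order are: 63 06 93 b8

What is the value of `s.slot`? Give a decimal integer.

[0]=0x63 [1]=0x06 [2]=0x93 [3]=0xb8 (big-endian) → word 0x630693b8
err [29+:3] = (word>>29) & 0x7 = 3
rsvd [19+:10] = (word>>19) & 0x3ff = 96
slot [16+:3] = (word>>16) & 0x7 = 6  ←
id [12+:4] = (word>>12) & 0xf = 9
seq [6+:6] = (word>>6) & 0x3f = 14
tag [0+:6] = (word>>0) & 0x3f = 56
slot signed 3b, MSB=1: 6 - 8 = -2

-2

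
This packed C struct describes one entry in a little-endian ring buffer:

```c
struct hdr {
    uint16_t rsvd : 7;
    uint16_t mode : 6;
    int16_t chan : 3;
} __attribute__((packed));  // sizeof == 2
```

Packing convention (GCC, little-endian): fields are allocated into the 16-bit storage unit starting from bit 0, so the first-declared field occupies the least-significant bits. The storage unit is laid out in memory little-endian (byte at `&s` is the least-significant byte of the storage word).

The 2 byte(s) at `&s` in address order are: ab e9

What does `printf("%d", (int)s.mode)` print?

[0]=0xab [1]=0xe9 (little-endian) → word 0xe9ab
rsvd [0+:7] = (word>>0) & 0x7f = 43
mode [7+:6] = (word>>7) & 0x3f = 19  ←
chan [13+:3] = (word>>13) & 0x7 = 7

19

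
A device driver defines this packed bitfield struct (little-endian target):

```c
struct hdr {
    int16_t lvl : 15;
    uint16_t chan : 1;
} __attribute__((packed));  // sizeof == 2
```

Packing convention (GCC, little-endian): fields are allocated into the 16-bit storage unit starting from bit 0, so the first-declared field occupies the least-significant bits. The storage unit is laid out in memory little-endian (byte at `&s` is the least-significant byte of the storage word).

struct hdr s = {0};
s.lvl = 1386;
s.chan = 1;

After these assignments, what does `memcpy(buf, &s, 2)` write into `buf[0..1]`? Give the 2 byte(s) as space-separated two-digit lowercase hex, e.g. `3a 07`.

lvl:15 = 1386 → 0x56a << 0 → word 0x056a
chan:1 = 1 → 0x1 << 15 → word 0x856a
word = 0x856a → little-endian bytes:
  [0]=0x6a  [1]=0x85

6a 85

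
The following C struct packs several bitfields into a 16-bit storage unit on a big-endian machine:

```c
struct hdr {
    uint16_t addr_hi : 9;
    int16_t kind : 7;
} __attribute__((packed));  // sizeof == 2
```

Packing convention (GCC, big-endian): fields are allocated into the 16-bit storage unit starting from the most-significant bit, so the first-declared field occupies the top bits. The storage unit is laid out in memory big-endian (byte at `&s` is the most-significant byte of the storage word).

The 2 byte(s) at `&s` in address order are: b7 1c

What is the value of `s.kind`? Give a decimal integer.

[0]=0xb7 [1]=0x1c (big-endian) → word 0xb71c
addr_hi [7+:9] = (word>>7) & 0x1ff = 366
kind [0+:7] = (word>>0) & 0x7f = 28  ←
kind signed 7b, MSB=0: value = 28

28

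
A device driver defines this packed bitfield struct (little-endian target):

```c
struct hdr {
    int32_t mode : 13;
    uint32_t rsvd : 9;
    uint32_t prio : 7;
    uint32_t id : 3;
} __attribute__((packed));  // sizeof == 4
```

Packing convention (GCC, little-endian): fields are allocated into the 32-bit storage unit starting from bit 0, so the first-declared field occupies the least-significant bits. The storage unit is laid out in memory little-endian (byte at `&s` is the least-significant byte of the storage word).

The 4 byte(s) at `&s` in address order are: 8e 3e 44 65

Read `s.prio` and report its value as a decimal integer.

21

[0]=0x8e [1]=0x3e [2]=0x44 [3]=0x65 (little-endian) → word 0x65443e8e
mode [0+:13] = (word>>0) & 0x1fff = 7822
rsvd [13+:9] = (word>>13) & 0x1ff = 33
prio [22+:7] = (word>>22) & 0x7f = 21  ←
id [29+:3] = (word>>29) & 0x7 = 3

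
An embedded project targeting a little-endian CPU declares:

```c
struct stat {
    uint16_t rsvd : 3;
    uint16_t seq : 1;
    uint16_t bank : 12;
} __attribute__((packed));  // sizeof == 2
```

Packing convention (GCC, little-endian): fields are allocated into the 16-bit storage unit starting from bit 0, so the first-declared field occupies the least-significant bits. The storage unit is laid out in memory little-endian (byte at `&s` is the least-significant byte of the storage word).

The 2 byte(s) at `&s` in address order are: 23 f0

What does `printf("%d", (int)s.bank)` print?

3842

[0]=0x23 [1]=0xf0 (little-endian) → word 0xf023
rsvd [0+:3] = (word>>0) & 0x7 = 3
seq [3+:1] = (word>>3) & 0x1 = 0
bank [4+:12] = (word>>4) & 0xfff = 3842  ←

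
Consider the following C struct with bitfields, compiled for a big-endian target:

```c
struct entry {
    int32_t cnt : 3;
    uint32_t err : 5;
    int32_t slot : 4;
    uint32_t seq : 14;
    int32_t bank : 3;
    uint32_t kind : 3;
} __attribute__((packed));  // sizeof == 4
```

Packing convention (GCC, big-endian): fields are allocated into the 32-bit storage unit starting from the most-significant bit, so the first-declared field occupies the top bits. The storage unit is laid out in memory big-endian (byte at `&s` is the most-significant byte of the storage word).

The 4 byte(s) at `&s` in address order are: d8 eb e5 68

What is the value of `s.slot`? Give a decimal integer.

-2

[0]=0xd8 [1]=0xeb [2]=0xe5 [3]=0x68 (big-endian) → word 0xd8ebe568
cnt [29+:3] = (word>>29) & 0x7 = 6
err [24+:5] = (word>>24) & 0x1f = 24
slot [20+:4] = (word>>20) & 0xf = 14  ←
seq [6+:14] = (word>>6) & 0x3fff = 12181
bank [3+:3] = (word>>3) & 0x7 = 5
kind [0+:3] = (word>>0) & 0x7 = 0
slot signed 4b, MSB=1: 14 - 16 = -2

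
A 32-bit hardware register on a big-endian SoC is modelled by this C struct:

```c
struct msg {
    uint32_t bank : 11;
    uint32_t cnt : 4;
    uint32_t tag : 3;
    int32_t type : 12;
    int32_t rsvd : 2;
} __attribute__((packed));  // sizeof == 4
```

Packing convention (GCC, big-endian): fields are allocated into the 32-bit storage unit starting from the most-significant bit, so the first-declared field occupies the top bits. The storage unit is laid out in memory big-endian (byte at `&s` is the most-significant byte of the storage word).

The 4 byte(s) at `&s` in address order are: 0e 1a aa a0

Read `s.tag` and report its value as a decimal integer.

[0]=0x0e [1]=0x1a [2]=0xaa [3]=0xa0 (big-endian) → word 0x0e1aaaa0
bank [21+:11] = (word>>21) & 0x7ff = 112
cnt [17+:4] = (word>>17) & 0xf = 13
tag [14+:3] = (word>>14) & 0x7 = 2  ←
type [2+:12] = (word>>2) & 0xfff = 2728
rsvd [0+:2] = (word>>0) & 0x3 = 0

2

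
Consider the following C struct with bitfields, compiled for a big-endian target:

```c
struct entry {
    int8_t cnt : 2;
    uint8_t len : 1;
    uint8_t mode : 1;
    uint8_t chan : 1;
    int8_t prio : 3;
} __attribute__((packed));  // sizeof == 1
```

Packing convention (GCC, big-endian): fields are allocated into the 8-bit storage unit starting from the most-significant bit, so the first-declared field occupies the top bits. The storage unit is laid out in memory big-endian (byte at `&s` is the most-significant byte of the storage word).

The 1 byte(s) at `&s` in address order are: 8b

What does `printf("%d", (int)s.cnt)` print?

[0]=0x8b (big-endian) → word 0x8b
cnt [6+:2] = (word>>6) & 0x3 = 2  ←
len [5+:1] = (word>>5) & 0x1 = 0
mode [4+:1] = (word>>4) & 0x1 = 0
chan [3+:1] = (word>>3) & 0x1 = 1
prio [0+:3] = (word>>0) & 0x7 = 3
cnt signed 2b, MSB=1: 2 - 4 = -2

-2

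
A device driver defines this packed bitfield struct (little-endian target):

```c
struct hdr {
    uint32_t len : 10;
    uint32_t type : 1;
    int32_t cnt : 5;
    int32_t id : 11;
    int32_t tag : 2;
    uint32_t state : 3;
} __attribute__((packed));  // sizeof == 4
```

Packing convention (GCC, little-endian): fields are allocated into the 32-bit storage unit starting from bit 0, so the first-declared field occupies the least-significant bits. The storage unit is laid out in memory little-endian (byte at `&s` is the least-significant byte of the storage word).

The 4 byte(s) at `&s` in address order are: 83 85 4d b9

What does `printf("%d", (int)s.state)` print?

5

[0]=0x83 [1]=0x85 [2]=0x4d [3]=0xb9 (little-endian) → word 0xb94d8583
len:10 @ bit 0 → (0xb94d8583>>0)&0x3ff = 0x183
type:1 @ bit 10 → (0xb94d8583>>10)&0x1 = 0x1
cnt:5 @ bit 11 → (0xb94d8583>>11)&0x1f = 0x10
id:11 @ bit 16 → (0xb94d8583>>16)&0x7ff = 0x14d
tag:2 @ bit 27 → (0xb94d8583>>27)&0x3 = 0x3
state:3 @ bit 29 → (0xb94d8583>>29)&0x7 = 0x5  ←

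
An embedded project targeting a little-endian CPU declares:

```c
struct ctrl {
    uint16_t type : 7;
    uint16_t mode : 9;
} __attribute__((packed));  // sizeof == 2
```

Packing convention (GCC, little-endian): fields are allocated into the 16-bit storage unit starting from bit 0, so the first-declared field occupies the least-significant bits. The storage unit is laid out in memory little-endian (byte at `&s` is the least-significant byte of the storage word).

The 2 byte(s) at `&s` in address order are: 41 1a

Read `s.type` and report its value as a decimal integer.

[0]=0x41 [1]=0x1a (little-endian) → word 0x1a41
type [0+:7] = (word>>0) & 0x7f = 65  ←
mode [7+:9] = (word>>7) & 0x1ff = 52

65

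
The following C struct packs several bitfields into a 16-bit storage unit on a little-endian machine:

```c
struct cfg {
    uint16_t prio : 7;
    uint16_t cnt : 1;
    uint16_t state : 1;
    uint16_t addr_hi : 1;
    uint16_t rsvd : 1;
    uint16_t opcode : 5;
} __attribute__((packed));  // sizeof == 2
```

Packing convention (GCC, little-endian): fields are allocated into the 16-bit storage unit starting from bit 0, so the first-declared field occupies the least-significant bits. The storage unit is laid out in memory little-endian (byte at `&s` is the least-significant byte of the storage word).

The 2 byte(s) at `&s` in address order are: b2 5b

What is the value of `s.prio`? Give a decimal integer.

50

[0]=0xb2 [1]=0x5b (little-endian) → word 0x5bb2
prio [0+:7] = (word>>0) & 0x7f = 50  ←
cnt [7+:1] = (word>>7) & 0x1 = 1
state [8+:1] = (word>>8) & 0x1 = 1
addr_hi [9+:1] = (word>>9) & 0x1 = 1
rsvd [10+:1] = (word>>10) & 0x1 = 0
opcode [11+:5] = (word>>11) & 0x1f = 11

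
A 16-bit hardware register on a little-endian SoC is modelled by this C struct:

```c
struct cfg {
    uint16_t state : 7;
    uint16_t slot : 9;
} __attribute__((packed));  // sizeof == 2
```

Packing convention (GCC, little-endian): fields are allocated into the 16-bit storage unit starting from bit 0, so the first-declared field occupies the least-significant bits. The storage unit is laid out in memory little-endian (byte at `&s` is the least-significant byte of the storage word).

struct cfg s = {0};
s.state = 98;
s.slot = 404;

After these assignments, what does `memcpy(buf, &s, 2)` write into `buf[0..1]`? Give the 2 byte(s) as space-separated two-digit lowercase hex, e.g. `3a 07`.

62 ca

state:7 = 98 → 0x62 << 0 → word 0x0062
slot:9 = 404 → 0x194 << 7 → word 0xca62
word = 0xca62 → little-endian bytes:
  [0]=0x62  [1]=0xca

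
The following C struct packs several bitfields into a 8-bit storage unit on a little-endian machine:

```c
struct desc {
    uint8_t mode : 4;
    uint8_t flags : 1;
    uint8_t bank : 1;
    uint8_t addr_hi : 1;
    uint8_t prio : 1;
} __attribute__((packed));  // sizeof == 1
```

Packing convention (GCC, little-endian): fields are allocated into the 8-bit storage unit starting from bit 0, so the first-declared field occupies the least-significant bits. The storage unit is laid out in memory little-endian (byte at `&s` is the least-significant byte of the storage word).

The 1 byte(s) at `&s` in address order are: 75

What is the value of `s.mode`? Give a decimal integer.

[0]=0x75 (little-endian) → word 0x75
mode:4 @ bit 0 → (0x75>>0)&0xf = 0x5  ←
flags:1 @ bit 4 → (0x75>>4)&0x1 = 0x1
bank:1 @ bit 5 → (0x75>>5)&0x1 = 0x1
addr_hi:1 @ bit 6 → (0x75>>6)&0x1 = 0x1
prio:1 @ bit 7 → (0x75>>7)&0x1 = 0x0

5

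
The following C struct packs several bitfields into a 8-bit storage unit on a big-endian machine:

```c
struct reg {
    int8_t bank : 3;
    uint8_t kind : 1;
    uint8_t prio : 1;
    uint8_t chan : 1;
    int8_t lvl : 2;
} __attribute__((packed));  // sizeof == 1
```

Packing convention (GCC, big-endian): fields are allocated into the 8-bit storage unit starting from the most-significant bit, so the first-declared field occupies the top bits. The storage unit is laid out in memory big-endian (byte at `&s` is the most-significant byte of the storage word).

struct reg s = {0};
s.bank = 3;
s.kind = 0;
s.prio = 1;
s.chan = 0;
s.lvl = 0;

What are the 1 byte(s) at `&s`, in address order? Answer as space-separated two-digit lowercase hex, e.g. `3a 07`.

68

bank (3b) val=3 bits=0x3 at bit 5: 0x60
kind (1b) val=0 bits=0x0 at bit 4: 0x60
prio (1b) val=1 bits=0x1 at bit 3: 0x68
chan (1b) val=0 bits=0x0 at bit 2: 0x68
lvl (2b) val=0 bits=0x0 at bit 0: 0x68
word = 0x68 → big-endian bytes:
  [0]=0x68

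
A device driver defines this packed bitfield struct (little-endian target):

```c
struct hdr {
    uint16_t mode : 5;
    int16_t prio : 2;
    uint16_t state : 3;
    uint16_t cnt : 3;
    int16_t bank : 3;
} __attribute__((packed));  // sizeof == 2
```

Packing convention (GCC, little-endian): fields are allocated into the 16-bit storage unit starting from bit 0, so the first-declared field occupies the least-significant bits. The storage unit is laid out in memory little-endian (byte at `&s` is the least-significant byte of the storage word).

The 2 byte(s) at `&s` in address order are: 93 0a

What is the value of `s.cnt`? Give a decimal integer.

[0]=0x93 [1]=0x0a (little-endian) → word 0x0a93
mode:5 @ bit 0 → (0x0a93>>0)&0x1f = 0x13
prio:2 @ bit 5 → (0x0a93>>5)&0x3 = 0x0
state:3 @ bit 7 → (0x0a93>>7)&0x7 = 0x5
cnt:3 @ bit 10 → (0x0a93>>10)&0x7 = 0x2  ←
bank:3 @ bit 13 → (0x0a93>>13)&0x7 = 0x0

2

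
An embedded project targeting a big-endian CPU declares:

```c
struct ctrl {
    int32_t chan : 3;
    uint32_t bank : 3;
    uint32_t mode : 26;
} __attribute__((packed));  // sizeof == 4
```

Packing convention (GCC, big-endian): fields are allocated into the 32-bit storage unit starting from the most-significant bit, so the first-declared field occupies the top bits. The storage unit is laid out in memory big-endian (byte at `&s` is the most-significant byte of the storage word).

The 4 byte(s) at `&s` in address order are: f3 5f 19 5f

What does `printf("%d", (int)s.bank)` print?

[0]=0xf3 [1]=0x5f [2]=0x19 [3]=0x5f (big-endian) → word 0xf35f195f
chan:3 @ bit 29 → (0xf35f195f>>29)&0x7 = 0x7
bank:3 @ bit 26 → (0xf35f195f>>26)&0x7 = 0x4  ←
mode:26 @ bit 0 → (0xf35f195f>>0)&0x3ffffff = 0x35f195f

4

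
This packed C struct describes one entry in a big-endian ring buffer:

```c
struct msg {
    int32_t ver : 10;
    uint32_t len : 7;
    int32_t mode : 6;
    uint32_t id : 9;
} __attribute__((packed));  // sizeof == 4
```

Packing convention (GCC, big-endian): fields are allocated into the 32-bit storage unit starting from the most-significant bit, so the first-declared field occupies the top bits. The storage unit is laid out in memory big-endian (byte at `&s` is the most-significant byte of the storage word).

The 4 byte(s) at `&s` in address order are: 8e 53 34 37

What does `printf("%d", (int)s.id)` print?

55

[0]=0x8e [1]=0x53 [2]=0x34 [3]=0x37 (big-endian) → word 0x8e533437
ver:10 @ bit 22 → (0x8e533437>>22)&0x3ff = 0x239
len:7 @ bit 15 → (0x8e533437>>15)&0x7f = 0x26
mode:6 @ bit 9 → (0x8e533437>>9)&0x3f = 0x1a
id:9 @ bit 0 → (0x8e533437>>0)&0x1ff = 0x37  ←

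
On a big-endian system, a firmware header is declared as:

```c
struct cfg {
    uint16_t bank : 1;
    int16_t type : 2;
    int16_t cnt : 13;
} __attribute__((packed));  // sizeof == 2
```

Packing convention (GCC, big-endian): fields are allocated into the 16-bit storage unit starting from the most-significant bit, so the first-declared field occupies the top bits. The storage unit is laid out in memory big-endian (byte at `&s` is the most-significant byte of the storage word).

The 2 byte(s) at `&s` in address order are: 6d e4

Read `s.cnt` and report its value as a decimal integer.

3556

[0]=0x6d [1]=0xe4 (big-endian) → word 0x6de4
bank:1 @ bit 15 → (0x6de4>>15)&0x1 = 0x0
type:2 @ bit 13 → (0x6de4>>13)&0x3 = 0x3
cnt:13 @ bit 0 → (0x6de4>>0)&0x1fff = 0xde4  ←
cnt signed 13b, MSB=0: value = 3556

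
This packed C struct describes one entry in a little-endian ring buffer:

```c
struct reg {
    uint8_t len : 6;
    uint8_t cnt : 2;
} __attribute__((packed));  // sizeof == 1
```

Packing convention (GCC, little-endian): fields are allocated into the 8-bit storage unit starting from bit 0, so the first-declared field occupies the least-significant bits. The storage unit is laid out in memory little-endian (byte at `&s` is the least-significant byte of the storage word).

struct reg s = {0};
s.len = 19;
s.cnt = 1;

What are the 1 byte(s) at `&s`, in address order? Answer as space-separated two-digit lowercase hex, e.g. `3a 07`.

[0+:6] len=19 & 0x3f = 0x13; word=0x13
[6+:2] cnt=1 & 0x3 = 0x1; word=0x53
word = 0x53 → little-endian bytes:
  [0]=0x53

53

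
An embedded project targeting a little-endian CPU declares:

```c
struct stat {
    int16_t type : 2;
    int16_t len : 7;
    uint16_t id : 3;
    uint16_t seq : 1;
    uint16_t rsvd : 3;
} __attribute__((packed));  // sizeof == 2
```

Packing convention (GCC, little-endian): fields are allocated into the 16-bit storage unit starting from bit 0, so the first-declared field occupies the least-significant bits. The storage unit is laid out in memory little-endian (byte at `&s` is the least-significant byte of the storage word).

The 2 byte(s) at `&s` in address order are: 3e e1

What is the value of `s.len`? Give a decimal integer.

-49

[0]=0x3e [1]=0xe1 (little-endian) → word 0xe13e
type [0+:2] = (word>>0) & 0x3 = 2
len [2+:7] = (word>>2) & 0x7f = 79  ←
id [9+:3] = (word>>9) & 0x7 = 0
seq [12+:1] = (word>>12) & 0x1 = 0
rsvd [13+:3] = (word>>13) & 0x7 = 7
len signed 7b, MSB=1: 79 - 128 = -49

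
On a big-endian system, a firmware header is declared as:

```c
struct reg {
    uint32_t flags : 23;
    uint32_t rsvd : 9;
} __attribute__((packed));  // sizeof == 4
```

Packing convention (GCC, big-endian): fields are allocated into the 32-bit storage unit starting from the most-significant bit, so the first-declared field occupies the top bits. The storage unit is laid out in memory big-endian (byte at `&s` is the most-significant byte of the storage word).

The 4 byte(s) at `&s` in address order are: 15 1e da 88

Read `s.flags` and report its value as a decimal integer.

[0]=0x15 [1]=0x1e [2]=0xda [3]=0x88 (big-endian) → word 0x151eda88
flags:23 @ bit 9 → (0x151eda88>>9)&0x7fffff = 0xa8f6d  ←
rsvd:9 @ bit 0 → (0x151eda88>>0)&0x1ff = 0x88

692077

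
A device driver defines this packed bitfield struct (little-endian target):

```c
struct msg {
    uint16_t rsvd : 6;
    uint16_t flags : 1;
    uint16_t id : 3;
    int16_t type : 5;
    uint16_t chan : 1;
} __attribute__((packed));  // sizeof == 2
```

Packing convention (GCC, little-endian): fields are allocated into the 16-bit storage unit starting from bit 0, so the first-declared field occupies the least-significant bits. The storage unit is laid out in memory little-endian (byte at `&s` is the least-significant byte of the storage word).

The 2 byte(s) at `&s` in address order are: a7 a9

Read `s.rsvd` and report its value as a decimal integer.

39

[0]=0xa7 [1]=0xa9 (little-endian) → word 0xa9a7
rsvd [0+:6] = (word>>0) & 0x3f = 39  ←
flags [6+:1] = (word>>6) & 0x1 = 0
id [7+:3] = (word>>7) & 0x7 = 3
type [10+:5] = (word>>10) & 0x1f = 10
chan [15+:1] = (word>>15) & 0x1 = 1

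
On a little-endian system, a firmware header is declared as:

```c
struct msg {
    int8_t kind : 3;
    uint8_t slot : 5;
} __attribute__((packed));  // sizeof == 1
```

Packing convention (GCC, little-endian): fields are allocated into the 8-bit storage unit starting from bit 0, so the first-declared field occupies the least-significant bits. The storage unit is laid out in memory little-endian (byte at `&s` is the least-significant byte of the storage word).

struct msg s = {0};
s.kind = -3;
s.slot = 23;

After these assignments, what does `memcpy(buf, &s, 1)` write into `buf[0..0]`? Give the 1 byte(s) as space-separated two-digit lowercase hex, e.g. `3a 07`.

kind:3 = -3 → 0x5 << 0 → word 0x05
slot:5 = 23 → 0x17 << 3 → word 0xbd
word = 0xbd → little-endian bytes:
  [0]=0xbd

bd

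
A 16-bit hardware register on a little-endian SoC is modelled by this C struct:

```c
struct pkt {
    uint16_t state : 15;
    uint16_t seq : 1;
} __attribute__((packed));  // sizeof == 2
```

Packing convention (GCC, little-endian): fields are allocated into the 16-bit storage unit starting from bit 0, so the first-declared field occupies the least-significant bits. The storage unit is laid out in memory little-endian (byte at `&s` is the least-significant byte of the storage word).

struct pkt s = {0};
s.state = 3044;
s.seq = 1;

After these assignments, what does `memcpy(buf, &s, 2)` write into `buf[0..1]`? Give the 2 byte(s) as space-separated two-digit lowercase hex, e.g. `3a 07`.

e4 8b

[0+:15] state=3044 & 0x7fff = 0xbe4; word=0x0be4
[15+:1] seq=1 & 0x1 = 0x1; word=0x8be4
word = 0x8be4 → little-endian bytes:
  [0]=0xe4  [1]=0x8b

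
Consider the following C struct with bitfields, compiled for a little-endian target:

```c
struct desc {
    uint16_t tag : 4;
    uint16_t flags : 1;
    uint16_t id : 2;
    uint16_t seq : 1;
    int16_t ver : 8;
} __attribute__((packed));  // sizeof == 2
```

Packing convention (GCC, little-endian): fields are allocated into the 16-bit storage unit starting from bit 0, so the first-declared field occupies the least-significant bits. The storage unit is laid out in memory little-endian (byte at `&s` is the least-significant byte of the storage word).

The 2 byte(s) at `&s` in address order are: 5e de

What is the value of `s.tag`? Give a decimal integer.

14

[0]=0x5e [1]=0xde (little-endian) → word 0xde5e
tag [0+:4] = (word>>0) & 0xf = 14  ←
flags [4+:1] = (word>>4) & 0x1 = 1
id [5+:2] = (word>>5) & 0x3 = 2
seq [7+:1] = (word>>7) & 0x1 = 0
ver [8+:8] = (word>>8) & 0xff = 222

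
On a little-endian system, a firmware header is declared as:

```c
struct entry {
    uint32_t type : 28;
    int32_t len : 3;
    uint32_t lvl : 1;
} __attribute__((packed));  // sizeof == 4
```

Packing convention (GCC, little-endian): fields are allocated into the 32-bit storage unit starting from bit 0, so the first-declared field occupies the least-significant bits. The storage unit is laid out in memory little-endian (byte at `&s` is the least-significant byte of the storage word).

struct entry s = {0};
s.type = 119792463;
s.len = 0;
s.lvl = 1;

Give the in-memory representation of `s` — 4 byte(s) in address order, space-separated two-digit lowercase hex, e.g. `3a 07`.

type (28b) val=119792463 bits=0x723e34f at bit 0: 0x0723e34f
len (3b) val=0 bits=0x0 at bit 28: 0x0723e34f
lvl (1b) val=1 bits=0x1 at bit 31: 0x8723e34f
word = 0x8723e34f → little-endian bytes:
  [0]=0x4f  [1]=0xe3  [2]=0x23  [3]=0x87

4f e3 23 87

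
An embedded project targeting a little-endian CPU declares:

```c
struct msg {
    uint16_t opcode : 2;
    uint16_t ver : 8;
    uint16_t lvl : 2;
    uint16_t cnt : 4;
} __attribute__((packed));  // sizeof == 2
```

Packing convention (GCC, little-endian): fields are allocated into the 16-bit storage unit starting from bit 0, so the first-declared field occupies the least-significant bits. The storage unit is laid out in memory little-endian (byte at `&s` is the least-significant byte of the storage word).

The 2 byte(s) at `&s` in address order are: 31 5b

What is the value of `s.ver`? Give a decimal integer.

[0]=0x31 [1]=0x5b (little-endian) → word 0x5b31
opcode [0+:2] = (word>>0) & 0x3 = 1
ver [2+:8] = (word>>2) & 0xff = 204  ←
lvl [10+:2] = (word>>10) & 0x3 = 2
cnt [12+:4] = (word>>12) & 0xf = 5

204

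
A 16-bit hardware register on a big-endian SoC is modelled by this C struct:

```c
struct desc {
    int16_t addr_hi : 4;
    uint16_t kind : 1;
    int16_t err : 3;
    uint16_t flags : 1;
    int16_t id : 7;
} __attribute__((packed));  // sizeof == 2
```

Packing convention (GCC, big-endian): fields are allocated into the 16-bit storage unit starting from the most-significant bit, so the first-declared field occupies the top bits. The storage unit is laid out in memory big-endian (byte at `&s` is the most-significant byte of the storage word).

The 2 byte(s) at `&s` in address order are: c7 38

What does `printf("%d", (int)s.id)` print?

[0]=0xc7 [1]=0x38 (big-endian) → word 0xc738
addr_hi:4 @ bit 12 → (0xc738>>12)&0xf = 0xc
kind:1 @ bit 11 → (0xc738>>11)&0x1 = 0x0
err:3 @ bit 8 → (0xc738>>8)&0x7 = 0x7
flags:1 @ bit 7 → (0xc738>>7)&0x1 = 0x0
id:7 @ bit 0 → (0xc738>>0)&0x7f = 0x38  ←
id signed 7b, MSB=0: value = 56

56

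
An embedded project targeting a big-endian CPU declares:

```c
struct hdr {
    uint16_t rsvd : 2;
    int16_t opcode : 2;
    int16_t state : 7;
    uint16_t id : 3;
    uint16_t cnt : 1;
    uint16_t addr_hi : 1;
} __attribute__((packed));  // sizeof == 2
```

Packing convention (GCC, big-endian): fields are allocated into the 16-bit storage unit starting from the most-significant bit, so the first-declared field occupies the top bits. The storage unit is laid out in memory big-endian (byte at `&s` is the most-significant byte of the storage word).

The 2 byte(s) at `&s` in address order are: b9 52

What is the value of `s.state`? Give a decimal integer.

[0]=0xb9 [1]=0x52 (big-endian) → word 0xb952
rsvd [14+:2] = (word>>14) & 0x3 = 2
opcode [12+:2] = (word>>12) & 0x3 = 3
state [5+:7] = (word>>5) & 0x7f = 74  ←
id [2+:3] = (word>>2) & 0x7 = 4
cnt [1+:1] = (word>>1) & 0x1 = 1
addr_hi [0+:1] = (word>>0) & 0x1 = 0
state signed 7b, MSB=1: 74 - 128 = -54

-54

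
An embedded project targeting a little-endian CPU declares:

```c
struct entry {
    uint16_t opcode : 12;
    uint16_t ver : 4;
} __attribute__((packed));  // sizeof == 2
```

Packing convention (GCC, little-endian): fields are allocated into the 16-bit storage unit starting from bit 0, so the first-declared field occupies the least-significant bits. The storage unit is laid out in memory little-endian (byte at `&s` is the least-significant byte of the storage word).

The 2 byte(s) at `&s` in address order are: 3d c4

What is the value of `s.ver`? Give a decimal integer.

[0]=0x3d [1]=0xc4 (little-endian) → word 0xc43d
opcode:12 @ bit 0 → (0xc43d>>0)&0xfff = 0x43d
ver:4 @ bit 12 → (0xc43d>>12)&0xf = 0xc  ←

12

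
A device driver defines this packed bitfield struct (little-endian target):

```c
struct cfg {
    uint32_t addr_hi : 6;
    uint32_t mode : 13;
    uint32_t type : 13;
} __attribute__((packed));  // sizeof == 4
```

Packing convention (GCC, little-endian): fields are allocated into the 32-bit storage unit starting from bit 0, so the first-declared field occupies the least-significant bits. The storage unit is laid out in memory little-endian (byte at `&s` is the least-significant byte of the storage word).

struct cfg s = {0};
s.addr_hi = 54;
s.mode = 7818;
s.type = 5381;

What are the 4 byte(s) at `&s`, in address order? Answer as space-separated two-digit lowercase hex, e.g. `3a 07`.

b6 a2 2f a8

addr_hi (6b) val=54 bits=0x36 at bit 0: 0x00000036
mode (13b) val=7818 bits=0x1e8a at bit 6: 0x0007a2b6
type (13b) val=5381 bits=0x1505 at bit 19: 0xa82fa2b6
word = 0xa82fa2b6 → little-endian bytes:
  [0]=0xb6  [1]=0xa2  [2]=0x2f  [3]=0xa8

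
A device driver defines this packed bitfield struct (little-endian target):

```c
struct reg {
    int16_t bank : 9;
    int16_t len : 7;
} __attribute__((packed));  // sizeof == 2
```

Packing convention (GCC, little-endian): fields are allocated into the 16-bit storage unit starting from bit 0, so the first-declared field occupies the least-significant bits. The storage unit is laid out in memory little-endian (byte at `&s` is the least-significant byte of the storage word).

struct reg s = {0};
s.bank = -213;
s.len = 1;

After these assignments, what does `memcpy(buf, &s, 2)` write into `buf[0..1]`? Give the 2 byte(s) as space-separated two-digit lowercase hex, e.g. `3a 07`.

2b 03

bank (9b) val=-213 bits=0x12b at bit 0: 0x012b
len (7b) val=1 bits=0x1 at bit 9: 0x032b
word = 0x032b → little-endian bytes:
  [0]=0x2b  [1]=0x03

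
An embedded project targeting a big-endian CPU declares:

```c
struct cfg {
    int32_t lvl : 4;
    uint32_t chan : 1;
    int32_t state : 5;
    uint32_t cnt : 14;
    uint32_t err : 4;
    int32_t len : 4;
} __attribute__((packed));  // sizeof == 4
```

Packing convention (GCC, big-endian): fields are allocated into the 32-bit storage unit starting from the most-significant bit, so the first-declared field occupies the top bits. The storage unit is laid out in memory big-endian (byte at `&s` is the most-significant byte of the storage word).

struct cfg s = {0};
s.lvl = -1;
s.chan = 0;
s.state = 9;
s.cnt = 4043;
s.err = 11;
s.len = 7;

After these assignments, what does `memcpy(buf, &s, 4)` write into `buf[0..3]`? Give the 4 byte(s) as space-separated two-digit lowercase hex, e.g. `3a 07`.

lvl (4b) val=-1 bits=0xf at bit 28: 0xf0000000
chan (1b) val=0 bits=0x0 at bit 27: 0xf0000000
state (5b) val=9 bits=0x9 at bit 22: 0xf2400000
cnt (14b) val=4043 bits=0xfcb at bit 8: 0xf24fcb00
err (4b) val=11 bits=0xb at bit 4: 0xf24fcbb0
len (4b) val=7 bits=0x7 at bit 0: 0xf24fcbb7
word = 0xf24fcbb7 → big-endian bytes:
  [0]=0xf2  [1]=0x4f  [2]=0xcb  [3]=0xb7

f2 4f cb b7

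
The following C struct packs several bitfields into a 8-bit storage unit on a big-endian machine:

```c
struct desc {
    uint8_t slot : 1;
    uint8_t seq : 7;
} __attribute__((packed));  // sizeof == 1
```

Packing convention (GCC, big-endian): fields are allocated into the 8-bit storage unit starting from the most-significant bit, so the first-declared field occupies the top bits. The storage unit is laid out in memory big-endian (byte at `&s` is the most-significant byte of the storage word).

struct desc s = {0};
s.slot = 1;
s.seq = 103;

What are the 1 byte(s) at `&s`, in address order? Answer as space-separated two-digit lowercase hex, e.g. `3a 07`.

e7

slot (1b) val=1 bits=0x1 at bit 7: 0x80
seq (7b) val=103 bits=0x67 at bit 0: 0xe7
word = 0xe7 → big-endian bytes:
  [0]=0xe7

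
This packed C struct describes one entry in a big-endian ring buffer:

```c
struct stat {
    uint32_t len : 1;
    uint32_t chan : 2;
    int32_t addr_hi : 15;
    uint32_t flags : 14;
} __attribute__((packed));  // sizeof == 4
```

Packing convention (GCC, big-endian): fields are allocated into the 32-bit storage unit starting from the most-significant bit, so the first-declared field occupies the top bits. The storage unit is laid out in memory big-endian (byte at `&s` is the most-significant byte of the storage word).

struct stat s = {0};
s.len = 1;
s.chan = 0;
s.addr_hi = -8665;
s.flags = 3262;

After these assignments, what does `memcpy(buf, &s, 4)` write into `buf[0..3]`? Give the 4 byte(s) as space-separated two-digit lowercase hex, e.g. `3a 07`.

[31+:1] len=1 & 0x1 = 0x1; word=0x80000000
[29+:2] chan=0 & 0x3 = 0x0; word=0x80000000
[14+:15] addr_hi=-8665 & 0x7fff = 0x5e27; word=0x9789c000
[0+:14] flags=3262 & 0x3fff = 0xcbe; word=0x9789ccbe
word = 0x9789ccbe → big-endian bytes:
  [0]=0x97  [1]=0x89  [2]=0xcc  [3]=0xbe

97 89 cc be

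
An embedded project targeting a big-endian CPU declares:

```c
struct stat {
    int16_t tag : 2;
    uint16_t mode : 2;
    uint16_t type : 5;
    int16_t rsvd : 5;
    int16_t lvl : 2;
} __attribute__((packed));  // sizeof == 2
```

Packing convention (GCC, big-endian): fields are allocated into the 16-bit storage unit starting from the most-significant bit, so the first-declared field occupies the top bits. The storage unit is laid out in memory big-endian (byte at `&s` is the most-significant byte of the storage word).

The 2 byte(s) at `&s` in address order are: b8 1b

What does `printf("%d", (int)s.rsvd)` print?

[0]=0xb8 [1]=0x1b (big-endian) → word 0xb81b
tag [14+:2] = (word>>14) & 0x3 = 2
mode [12+:2] = (word>>12) & 0x3 = 3
type [7+:5] = (word>>7) & 0x1f = 16
rsvd [2+:5] = (word>>2) & 0x1f = 6  ←
lvl [0+:2] = (word>>0) & 0x3 = 3
rsvd signed 5b, MSB=0: value = 6

6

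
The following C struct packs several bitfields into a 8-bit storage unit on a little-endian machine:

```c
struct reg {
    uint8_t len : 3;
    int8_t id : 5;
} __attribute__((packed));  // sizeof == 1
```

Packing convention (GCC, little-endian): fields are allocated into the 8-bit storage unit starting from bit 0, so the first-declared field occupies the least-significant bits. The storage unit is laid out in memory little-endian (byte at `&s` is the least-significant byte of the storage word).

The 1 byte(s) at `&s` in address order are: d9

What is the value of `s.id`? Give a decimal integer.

[0]=0xd9 (little-endian) → word 0xd9
len [0+:3] = (word>>0) & 0x7 = 1
id [3+:5] = (word>>3) & 0x1f = 27  ←
id signed 5b, MSB=1: 27 - 32 = -5

-5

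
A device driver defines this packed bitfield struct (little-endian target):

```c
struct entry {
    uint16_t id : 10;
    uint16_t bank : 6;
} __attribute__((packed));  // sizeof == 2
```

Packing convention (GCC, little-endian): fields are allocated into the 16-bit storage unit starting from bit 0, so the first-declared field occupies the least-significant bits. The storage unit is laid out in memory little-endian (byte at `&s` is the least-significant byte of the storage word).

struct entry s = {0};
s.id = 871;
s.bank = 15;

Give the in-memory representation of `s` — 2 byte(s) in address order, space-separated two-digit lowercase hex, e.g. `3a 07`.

id (10b) val=871 bits=0x367 at bit 0: 0x0367
bank (6b) val=15 bits=0xf at bit 10: 0x3f67
word = 0x3f67 → little-endian bytes:
  [0]=0x67  [1]=0x3f

67 3f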